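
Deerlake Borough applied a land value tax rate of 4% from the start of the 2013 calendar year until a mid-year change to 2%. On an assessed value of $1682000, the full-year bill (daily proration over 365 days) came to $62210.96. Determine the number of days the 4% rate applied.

Let d = days at the first rate; then 365 − d days at the second rate.
$1682000 × [4%·d + 2%·(365−d)] / 365 = $62210.96
Solving gives d = 310, so the new rate took effect on 7 Nov 2013.

310 days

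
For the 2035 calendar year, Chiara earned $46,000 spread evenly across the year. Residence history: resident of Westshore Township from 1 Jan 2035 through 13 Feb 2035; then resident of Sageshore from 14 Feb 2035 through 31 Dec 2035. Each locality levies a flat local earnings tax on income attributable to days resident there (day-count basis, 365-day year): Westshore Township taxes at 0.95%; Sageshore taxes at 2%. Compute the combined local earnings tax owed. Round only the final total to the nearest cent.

Westshore Township, 1 Jan – 13 Feb 2035: 44 days → $46,000 × 0.95% × 44/365 = $52.6795
Sageshore, 14 Feb – 31 Dec 2035: 321 days → $46,000 × 2% × 321/365 = $809.0959
Total = $861.7753

$861.78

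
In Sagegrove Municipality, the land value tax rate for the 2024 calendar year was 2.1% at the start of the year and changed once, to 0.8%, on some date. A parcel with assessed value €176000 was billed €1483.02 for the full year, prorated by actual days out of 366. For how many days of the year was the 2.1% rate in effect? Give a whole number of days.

12 days

Let d = days at the first rate; then 366 − d days at the second rate.
€176000 × [2.1%·d + 0.8%·(366−d)] / 366 = €1483.02
Solving gives d = 12, so the new rate took effect on 13 Jan 2024.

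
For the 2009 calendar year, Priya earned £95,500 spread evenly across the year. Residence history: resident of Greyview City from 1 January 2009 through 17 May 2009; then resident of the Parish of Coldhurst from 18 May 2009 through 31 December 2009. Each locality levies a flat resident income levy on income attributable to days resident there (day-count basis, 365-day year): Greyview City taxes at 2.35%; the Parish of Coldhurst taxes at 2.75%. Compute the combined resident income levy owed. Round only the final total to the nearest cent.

Greyview City, 1 January – 17 May 2009: 137 days → £95,500 × 2.35% × 137/365 = £842.3623
The Parish of Coldhurst, 18 May – 31 December 2009: 228 days → £95,500 × 2.75% × 228/365 = £1,640.5068
Total = £2,482.8692

£2,482.87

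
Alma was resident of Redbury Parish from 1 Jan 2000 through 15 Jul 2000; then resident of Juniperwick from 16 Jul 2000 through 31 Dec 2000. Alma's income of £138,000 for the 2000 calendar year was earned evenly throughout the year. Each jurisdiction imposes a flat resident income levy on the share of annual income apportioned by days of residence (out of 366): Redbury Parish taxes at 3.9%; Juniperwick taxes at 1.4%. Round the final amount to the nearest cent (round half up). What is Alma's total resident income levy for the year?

Redbury Parish, 1 Jan – 15 Jul 2000: 197 days → £138,000 × 3.9% × 197/366 = £2,896.8689
Juniperwick, 16 Jul – 31 Dec 2000: 169 days → £138,000 × 1.4% × 169/366 = £892.0984
Total = £3,788.9672

£3,788.97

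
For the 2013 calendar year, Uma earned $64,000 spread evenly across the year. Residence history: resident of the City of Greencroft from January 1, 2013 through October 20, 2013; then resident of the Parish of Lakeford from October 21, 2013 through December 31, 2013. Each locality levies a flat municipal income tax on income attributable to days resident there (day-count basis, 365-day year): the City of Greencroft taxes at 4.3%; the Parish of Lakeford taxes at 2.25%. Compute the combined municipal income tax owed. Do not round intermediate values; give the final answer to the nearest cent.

The City of Greencroft, January 1 – October 20, 2013: 293 days → $64,000 × 4.3% × 293/365 = $2,209.1397
The Parish of Lakeford, October 21 – December 31, 2013: 72 days → $64,000 × 2.25% × 72/365 = $284.0548
Total = $2,493.1945

$2,493.19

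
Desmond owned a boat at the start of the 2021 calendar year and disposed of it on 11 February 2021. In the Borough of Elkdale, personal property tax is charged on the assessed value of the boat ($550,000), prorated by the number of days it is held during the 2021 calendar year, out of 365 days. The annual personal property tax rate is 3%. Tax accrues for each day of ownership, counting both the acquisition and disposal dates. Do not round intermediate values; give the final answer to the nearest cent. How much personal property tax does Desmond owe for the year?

Days held (1 January – 11 February 2021): 42 out of 365
Tax = $550,000 × 3% × 42/365 = $1,898.6301

$1,898.63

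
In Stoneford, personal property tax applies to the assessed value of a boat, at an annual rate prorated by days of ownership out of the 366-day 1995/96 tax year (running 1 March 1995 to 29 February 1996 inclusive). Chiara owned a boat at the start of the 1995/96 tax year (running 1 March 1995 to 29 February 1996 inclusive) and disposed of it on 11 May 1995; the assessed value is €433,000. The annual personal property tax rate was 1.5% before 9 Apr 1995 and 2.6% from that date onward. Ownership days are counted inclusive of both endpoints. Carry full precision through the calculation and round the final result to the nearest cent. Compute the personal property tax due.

€1,707.16

1 Mar – 8 Apr 1995: 39 days at 1.5% → €433,000 × 1.5% × 39/366 = €692.0902
9 Apr – 11 May 1995: 33 days at 2.6% → €433,000 × 2.6% × 33/366 = €1,015.0656
Total = €1,707.1557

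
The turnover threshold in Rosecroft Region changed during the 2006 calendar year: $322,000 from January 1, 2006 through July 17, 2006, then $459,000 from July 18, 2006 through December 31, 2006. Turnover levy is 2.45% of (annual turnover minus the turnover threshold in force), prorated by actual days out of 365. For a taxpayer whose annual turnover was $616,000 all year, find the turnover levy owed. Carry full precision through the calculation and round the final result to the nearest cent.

$5,667.29

January 1 – July 17, 2006: 198 days, exemption $322,000 → ($616,000 − $322,000) × 2.45% × 198/365 = $3,907.3808
July 18 – December 31, 2006: 167 days, exemption $459,000 → ($616,000 − $459,000) × 2.45% × 167/365 = $1,759.9055
Total = $5,667.2863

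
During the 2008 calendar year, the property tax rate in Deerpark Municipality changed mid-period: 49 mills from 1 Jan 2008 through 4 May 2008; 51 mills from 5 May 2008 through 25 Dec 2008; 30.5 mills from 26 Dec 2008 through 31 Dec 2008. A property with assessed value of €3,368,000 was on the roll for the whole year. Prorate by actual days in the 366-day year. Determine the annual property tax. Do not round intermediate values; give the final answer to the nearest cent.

€168,335.58

1 Jan – 4 May 2008: 125 days at 49 mills → €3,368,000 × 4.9% × 125/366 = €56,363.3880
5 May – 25 Dec 2008: 235 days at 51 mills → €3,368,000 × 5.1% × 235/366 = €110,288.1967
26 Dec – 31 Dec 2008: 6 days at 30.5 mills → €3,368,000 × 3.05% × 6/366 = €1,684.0000
Total = €168,335.5847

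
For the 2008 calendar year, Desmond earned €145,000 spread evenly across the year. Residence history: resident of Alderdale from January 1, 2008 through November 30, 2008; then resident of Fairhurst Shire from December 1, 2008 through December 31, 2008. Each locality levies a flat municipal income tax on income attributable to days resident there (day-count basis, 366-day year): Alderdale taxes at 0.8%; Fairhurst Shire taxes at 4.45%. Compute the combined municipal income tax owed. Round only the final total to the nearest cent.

Alderdale, January 1 – November 30, 2008: 335 days → €145,000 × 0.8% × 335/366 = €1,061.7486
Fairhurst Shire, December 1 – December 31, 2008: 31 days → €145,000 × 4.45% × 31/366 = €546.5232
Total = €1,608.2719

€1,608.27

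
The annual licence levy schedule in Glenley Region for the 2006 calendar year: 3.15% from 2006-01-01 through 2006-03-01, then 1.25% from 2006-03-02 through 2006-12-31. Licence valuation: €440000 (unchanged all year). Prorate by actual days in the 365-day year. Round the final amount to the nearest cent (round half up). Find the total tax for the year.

€6874.25

2006-01-01 to 2006-03-01: 60 days at 3.15% → €440000 × 3.15% × 60/365 = €2278.3562
2006-03-02 to 2006-12-31: 305 days at 1.25% → €440000 × 1.25% × 305/365 = €4595.8904
Total = €6874.2466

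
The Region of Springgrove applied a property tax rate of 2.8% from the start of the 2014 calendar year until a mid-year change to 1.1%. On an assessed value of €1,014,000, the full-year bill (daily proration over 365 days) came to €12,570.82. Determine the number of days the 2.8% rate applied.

30 days

Let d = days at the first rate; then 365 − d days at the second rate.
€1,014,000 × [2.8%·d + 1.1%·(365−d)] / 365 = €12,570.82
Solving gives d = 30, so the new rate took effect on 31 Jan 2014.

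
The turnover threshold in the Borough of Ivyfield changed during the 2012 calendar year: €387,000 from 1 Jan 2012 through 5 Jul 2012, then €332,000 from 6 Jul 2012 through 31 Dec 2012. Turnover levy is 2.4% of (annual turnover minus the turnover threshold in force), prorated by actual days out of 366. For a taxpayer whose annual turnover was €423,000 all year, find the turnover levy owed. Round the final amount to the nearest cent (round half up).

1 Jan – 5 Jul 2012: 187 days, exemption €387,000 → (€423,000 − €387,000) × 2.4% × 187/366 = €441.4426
6 Jul – 31 Dec 2012: 179 days, exemption €332,000 → (€423,000 − €332,000) × 2.4% × 179/366 = €1,068.1311
Total = €1,509.5738

€1,509.57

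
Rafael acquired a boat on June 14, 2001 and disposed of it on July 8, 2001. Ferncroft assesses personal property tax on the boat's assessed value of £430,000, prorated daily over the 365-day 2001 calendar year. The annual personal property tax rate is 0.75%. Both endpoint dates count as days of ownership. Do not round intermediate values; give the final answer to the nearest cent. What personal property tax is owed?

Days held (June 14 – July 8, 2001): 25 out of 365
Tax = £430,000 × 0.75% × 25/365 = £220.8904

£220.89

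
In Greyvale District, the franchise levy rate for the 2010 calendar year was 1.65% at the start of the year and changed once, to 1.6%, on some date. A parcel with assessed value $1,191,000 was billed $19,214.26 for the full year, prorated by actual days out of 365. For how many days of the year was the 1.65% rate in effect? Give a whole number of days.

97 days

Let d = days at the first rate; then 365 − d days at the second rate.
$1,191,000 × [1.65%·d + 1.6%·(365−d)] / 365 = $19,214.26
Solving gives d = 97, so the new rate took effect on April 8, 2010.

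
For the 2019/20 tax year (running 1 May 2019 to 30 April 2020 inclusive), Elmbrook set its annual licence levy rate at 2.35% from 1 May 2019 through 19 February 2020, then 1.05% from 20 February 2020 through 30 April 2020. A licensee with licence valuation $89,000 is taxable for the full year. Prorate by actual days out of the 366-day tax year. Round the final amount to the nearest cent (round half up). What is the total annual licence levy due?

1 May 2019 – 19 February 2020: 295 days at 2.35% → $89,000 × 2.35% × 295/366 = $1,685.7719
20 February – 30 April 2020: 71 days at 1.05% → $89,000 × 1.05% × 71/366 = $181.2828
Total = $1,867.0546

$1,867.05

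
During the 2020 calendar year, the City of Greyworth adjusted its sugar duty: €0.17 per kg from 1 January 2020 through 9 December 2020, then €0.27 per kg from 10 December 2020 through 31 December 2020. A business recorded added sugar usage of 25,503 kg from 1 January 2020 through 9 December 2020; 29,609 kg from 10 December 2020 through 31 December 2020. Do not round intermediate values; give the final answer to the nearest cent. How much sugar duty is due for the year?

1 January – 9 December 2020: 25,503 kg at €0.17/kg → €4,335.51
10 December – 31 December 2020: 29,609 kg at €0.27/kg → €7,994.43

€12,329.94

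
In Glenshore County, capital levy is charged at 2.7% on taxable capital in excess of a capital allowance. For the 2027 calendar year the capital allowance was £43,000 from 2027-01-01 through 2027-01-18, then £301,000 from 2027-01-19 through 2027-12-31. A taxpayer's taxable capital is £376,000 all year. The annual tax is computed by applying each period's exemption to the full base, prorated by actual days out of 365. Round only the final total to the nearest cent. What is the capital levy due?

2027-01-01 to 2027-01-18: 18 days, exemption £43,000 → (£376,000 − £43,000) × 2.7% × 18/365 = £443.3918
2027-01-19 to 2027-12-31: 347 days, exemption £301,000 → (£376,000 − £301,000) × 2.7% × 347/365 = £1,925.1370
Total = £2,368.5288

£2,368.53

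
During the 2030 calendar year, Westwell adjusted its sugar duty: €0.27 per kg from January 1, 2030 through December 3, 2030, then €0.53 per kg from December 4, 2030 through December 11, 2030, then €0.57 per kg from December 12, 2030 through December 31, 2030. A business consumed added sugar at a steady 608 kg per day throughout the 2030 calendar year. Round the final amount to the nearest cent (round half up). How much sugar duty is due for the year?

January 1 – December 3, 2030: 337 days × 608 kg/day = 204,896 kg at €0.27/kg → €55,321.92
December 4 – December 11, 2030: 8 days × 608 kg/day = 4,864 kg at €0.53/kg → €2,577.92
December 12 – December 31, 2030: 20 days × 608 kg/day = 12,160 kg at €0.57/kg → €6,931.20

€64,831.04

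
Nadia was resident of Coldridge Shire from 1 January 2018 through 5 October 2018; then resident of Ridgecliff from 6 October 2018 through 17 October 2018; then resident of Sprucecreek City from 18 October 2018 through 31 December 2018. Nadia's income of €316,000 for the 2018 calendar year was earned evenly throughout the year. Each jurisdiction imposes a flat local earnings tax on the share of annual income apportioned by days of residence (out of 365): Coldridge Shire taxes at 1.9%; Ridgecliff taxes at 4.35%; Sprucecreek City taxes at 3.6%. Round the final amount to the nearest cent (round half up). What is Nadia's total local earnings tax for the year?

Coldridge Shire, 1 January – 5 October 2018: 278 days → €316,000 × 1.9% × 278/365 = €4,572.9096
Ridgecliff, 6 October – 17 October 2018: 12 days → €316,000 × 4.35% × 12/365 = €451.9233
Sprucecreek City, 18 October – 31 December 2018: 75 days → €316,000 × 3.6% × 75/365 = €2,337.5342
Total = €7,362.3671

€7,362.37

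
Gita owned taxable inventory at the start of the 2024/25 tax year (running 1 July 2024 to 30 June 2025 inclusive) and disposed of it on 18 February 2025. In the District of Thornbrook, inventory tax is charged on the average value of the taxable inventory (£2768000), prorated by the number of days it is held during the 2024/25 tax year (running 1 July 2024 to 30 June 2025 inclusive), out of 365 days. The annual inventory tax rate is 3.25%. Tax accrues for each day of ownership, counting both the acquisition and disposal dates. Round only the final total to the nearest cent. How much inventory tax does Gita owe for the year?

Days held (1 July 2024 – 18 February 2025): 233 out of 365
Tax = £2768000 × 3.25% × 233/365 = £57426.5205

£57426.52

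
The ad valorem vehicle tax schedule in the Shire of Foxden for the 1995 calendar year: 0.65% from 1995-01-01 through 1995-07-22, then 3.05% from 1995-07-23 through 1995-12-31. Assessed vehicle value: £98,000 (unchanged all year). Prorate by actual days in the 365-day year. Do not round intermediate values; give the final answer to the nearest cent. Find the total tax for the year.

1995-01-01 to 1995-07-22: 203 days at 0.65% → £98,000 × 0.65% × 203/365 = £354.2767
1995-07-23 to 1995-12-31: 162 days at 3.05% → £98,000 × 3.05% × 162/365 = £1,326.6247
Total = £1,680.9014

£1,680.90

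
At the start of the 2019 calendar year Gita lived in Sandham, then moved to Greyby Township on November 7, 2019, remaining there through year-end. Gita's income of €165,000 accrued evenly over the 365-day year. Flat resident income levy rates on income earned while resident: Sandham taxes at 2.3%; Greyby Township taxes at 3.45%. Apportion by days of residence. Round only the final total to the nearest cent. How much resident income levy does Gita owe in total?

€4,080.92

Sandham, January 1 – November 6, 2019: 310 days → €165,000 × 2.3% × 310/365 = €3,223.1507
Greyby Township, November 7 – December 31, 2019: 55 days → €165,000 × 3.45% × 55/365 = €857.7740
Total = €4,080.9247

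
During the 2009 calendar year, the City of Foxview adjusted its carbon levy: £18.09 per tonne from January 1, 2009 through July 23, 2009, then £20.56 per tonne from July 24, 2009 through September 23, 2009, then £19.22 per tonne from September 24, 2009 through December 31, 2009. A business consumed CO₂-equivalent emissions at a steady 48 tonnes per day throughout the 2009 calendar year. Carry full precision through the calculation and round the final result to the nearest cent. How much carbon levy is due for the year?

£329,657.28

January 1 – July 23, 2009: 204 days × 48 tonnes/day = 9,792 tonnes at £18.09/tonne → £177,137.28
July 24 – September 23, 2009: 62 days × 48 tonnes/day = 2,976 tonnes at £20.56/tonne → £61,186.56
September 24 – December 31, 2009: 99 days × 48 tonnes/day = 4,752 tonnes at £19.22/tonne → £91,333.44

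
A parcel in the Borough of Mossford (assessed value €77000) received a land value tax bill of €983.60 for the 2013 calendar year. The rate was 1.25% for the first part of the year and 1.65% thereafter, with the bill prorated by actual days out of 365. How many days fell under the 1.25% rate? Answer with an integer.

Let d = days at the first rate; then 365 − d days at the second rate.
€77000 × [1.25%·d + 1.65%·(365−d)] / 365 = €983.60
Solving gives d = 340, so the new rate took effect on December 7, 2013.

340 days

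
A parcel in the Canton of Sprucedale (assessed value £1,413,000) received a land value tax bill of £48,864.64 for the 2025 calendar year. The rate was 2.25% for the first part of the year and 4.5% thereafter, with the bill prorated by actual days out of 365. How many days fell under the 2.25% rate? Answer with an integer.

Let d = days at the first rate; then 365 − d days at the second rate.
£1,413,000 × [2.25%·d + 4.5%·(365−d)] / 365 = £48,864.64
Solving gives d = 169, so the new rate took effect on June 19, 2025.

169 days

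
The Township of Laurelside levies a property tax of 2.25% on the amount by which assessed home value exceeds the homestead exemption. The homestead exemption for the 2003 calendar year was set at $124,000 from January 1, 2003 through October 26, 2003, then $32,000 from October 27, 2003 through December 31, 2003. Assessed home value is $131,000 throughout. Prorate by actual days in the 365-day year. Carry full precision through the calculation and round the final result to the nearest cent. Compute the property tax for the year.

January 1 – October 26, 2003: 299 days, exemption $124,000 → ($131,000 − $124,000) × 2.25% × 299/365 = $129.0205
October 27 – December 31, 2003: 66 days, exemption $32,000 → ($131,000 − $32,000) × 2.25% × 66/365 = $402.7808
Total = $531.8014

$531.80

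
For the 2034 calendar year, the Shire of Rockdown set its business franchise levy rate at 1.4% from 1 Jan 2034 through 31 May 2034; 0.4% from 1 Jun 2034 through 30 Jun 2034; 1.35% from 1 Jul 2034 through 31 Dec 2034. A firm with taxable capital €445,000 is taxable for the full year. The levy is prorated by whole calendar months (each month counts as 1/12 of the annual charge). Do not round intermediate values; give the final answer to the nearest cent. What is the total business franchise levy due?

1 Jan – 31 May 2034: 5 months at 1.4% → €445,000 × 1.4% × 5/12 = €2,595.8333
1 Jun – 30 Jun 2034: 1 month at 0.4% → €445,000 × 0.4% × 1/12 = €148.3333
1 Jul – 31 Dec 2034: 6 months at 1.35% → €445,000 × 1.35% × 6/12 = €3,003.7500
Total = €5,747.9167

€5,747.92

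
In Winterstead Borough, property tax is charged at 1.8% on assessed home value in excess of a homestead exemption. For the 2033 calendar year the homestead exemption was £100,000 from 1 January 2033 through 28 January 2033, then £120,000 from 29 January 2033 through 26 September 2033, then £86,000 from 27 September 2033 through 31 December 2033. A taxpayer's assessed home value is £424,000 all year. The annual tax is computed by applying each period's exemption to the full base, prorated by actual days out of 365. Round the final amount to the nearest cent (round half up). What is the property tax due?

1 January – 28 January 2033: 28 days, exemption £100,000 → (£424,000 − £100,000) × 1.8% × 28/365 = £447.3863
29 January – 26 September 2033: 241 days, exemption £120,000 → (£424,000 − £120,000) × 1.8% × 241/365 = £3,613.0192
27 September – 31 December 2033: 96 days, exemption £86,000 → (£424,000 − £86,000) × 1.8% × 96/365 = £1,600.1753
Total = £5,660.5808

£5,660.58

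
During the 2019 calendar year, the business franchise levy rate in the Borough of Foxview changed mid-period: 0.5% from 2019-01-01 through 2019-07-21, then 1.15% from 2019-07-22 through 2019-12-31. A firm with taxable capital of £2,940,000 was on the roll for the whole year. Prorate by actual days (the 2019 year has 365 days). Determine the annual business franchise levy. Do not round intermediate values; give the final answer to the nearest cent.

2019-01-01 to 2019-07-21: 202 days at 0.5% → £2,940,000 × 0.5% × 202/365 = £8,135.3425
2019-07-22 to 2019-12-31: 163 days at 1.15% → £2,940,000 × 1.15% × 163/365 = £15,098.7123
Total = £23,234.0548

£23,234.05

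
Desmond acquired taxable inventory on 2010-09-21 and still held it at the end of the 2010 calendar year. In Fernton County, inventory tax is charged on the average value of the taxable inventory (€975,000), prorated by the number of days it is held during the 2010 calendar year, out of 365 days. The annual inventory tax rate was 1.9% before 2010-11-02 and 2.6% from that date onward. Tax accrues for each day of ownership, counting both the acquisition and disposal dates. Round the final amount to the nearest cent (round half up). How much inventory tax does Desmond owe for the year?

€6,298.77

2010-09-21 to 2010-11-01: 42 days at 1.9% → €975,000 × 1.9% × 42/365 = €2,131.6438
2010-11-02 to 2010-12-31: 60 days at 2.6% → €975,000 × 2.6% × 60/365 = €4,167.1233
Total = €6,298.7671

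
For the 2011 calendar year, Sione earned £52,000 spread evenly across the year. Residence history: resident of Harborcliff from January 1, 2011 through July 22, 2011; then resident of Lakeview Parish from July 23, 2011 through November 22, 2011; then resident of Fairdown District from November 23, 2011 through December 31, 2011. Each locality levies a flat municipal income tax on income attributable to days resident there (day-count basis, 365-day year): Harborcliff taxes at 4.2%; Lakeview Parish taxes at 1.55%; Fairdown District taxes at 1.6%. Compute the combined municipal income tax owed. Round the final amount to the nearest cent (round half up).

Harborcliff, January 1 – July 22, 2011: 203 days → £52,000 × 4.2% × 203/365 = £1,214.6630
Lakeview Parish, July 23 – November 22, 2011: 123 days → £52,000 × 1.55% × 123/365 = £271.6110
Fairdown District, November 23 – December 31, 2011: 39 days → £52,000 × 1.6% × 39/365 = £88.8986
Total = £1,575.1726

£1,575.17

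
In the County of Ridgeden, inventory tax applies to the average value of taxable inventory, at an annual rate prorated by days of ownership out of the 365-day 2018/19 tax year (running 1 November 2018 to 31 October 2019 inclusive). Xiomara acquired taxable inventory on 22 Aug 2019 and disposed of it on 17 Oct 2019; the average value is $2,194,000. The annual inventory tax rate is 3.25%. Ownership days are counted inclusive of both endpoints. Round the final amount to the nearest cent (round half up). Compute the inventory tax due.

$11,135.30

Days held (22 Aug – 17 Oct 2019): 57 out of 365
Tax = $2,194,000 × 3.25% × 57/365 = $11,135.3014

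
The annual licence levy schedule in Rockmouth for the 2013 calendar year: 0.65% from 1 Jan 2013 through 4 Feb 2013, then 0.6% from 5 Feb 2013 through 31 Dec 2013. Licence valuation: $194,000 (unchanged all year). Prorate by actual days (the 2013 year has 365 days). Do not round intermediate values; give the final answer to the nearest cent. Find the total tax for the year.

1 Jan – 4 Feb 2013: 35 days at 0.65% → $194,000 × 0.65% × 35/365 = $120.9178
5 Feb – 31 Dec 2013: 330 days at 0.6% → $194,000 × 0.6% × 330/365 = $1,052.3836
Total = $1,173.3014

$1,173.30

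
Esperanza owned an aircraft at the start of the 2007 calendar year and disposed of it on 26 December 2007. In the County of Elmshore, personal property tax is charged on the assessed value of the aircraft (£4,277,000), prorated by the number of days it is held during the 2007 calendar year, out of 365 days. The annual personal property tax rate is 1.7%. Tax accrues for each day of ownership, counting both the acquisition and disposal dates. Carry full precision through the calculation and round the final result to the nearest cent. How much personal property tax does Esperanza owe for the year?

Days held (1 January – 26 December 2007): 360 out of 365
Tax = £4,277,000 × 1.7% × 360/365 = £71,712.9863

£71,712.99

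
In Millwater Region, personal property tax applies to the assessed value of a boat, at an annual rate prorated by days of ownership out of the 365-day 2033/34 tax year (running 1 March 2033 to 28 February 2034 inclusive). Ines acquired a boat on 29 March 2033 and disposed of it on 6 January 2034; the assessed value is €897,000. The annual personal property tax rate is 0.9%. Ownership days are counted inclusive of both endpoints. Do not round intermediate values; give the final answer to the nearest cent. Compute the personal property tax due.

Days held (29 March 2033 – 6 January 2034): 284 out of 365
Tax = €897,000 × 0.9% × 284/365 = €6,281.4575

€6,281.46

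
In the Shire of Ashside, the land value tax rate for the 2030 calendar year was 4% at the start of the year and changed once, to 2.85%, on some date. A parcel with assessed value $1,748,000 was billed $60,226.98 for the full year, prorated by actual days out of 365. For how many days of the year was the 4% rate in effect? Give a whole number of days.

189 days

Let d = days at the first rate; then 365 − d days at the second rate.
$1,748,000 × [4%·d + 2.85%·(365−d)] / 365 = $60,226.98
Solving gives d = 189, so the new rate took effect on July 9, 2030.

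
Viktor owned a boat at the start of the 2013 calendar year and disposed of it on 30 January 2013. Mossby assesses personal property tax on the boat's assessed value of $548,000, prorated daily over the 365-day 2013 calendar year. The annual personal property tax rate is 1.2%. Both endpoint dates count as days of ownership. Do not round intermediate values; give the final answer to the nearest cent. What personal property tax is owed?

Days held (1 January – 30 January 2013): 30 out of 365
Tax = $548,000 × 1.2% × 30/365 = $540.4932

$540.49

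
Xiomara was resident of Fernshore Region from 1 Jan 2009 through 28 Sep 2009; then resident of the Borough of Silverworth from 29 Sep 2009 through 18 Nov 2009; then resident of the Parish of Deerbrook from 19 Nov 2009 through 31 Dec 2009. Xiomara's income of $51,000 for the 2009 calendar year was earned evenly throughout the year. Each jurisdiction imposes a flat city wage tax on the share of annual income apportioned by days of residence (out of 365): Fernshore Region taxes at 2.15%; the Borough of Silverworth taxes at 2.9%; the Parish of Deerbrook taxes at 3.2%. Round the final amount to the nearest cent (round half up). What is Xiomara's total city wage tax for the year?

$1,213.03

Fernshore Region, 1 Jan – 28 Sep 2009: 271 days → $51,000 × 2.15% × 271/365 = $814.1137
The Borough of Silverworth, 29 Sep – 18 Nov 2009: 51 days → $51,000 × 2.9% × 51/365 = $206.6548
The Parish of Deerbrook, 19 Nov – 31 Dec 2009: 43 days → $51,000 × 3.2% × 43/365 = $192.2630
Total = $1,213.0315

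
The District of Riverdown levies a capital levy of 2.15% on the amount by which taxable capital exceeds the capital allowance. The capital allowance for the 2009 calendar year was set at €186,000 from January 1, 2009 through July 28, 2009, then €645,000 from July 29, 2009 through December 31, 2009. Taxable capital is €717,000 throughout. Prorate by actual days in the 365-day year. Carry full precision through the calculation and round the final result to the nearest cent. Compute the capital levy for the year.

January 1 – July 28, 2009: 209 days, exemption €186,000 → (€717,000 − €186,000) × 2.15% × 209/365 = €6,537.1192
July 29 – December 31, 2009: 156 days, exemption €645,000 → (€717,000 − €645,000) × 2.15% × 156/365 = €661.6110
Total = €7,198.7301

€7,198.73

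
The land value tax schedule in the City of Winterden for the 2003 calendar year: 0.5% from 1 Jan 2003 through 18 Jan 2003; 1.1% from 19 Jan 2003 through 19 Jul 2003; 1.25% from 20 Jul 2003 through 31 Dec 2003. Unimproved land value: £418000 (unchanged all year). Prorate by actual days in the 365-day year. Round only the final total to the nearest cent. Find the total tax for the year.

£4757.76

1 Jan – 18 Jan 2003: 18 days at 0.5% → £418000 × 0.5% × 18/365 = £103.0685
19 Jan – 19 Jul 2003: 182 days at 1.1% → £418000 × 1.1% × 182/365 = £2292.7014
20 Jul – 31 Dec 2003: 165 days at 1.25% → £418000 × 1.25% × 165/365 = £2361.9863
Total = £4757.7562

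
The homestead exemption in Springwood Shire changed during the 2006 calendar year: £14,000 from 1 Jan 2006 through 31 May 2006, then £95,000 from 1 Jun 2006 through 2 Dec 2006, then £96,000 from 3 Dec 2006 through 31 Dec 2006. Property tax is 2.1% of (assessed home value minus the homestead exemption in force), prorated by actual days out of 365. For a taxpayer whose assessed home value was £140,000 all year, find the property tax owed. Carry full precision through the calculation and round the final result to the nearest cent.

1 Jan – 31 May 2006: 151 days, exemption £14,000 → (£140,000 − £14,000) × 2.1% × 151/365 = £1,094.6466
1 Jun – 2 Dec 2006: 185 days, exemption £95,000 → (£140,000 − £95,000) × 2.1% × 185/365 = £478.9726
3 Dec – 31 Dec 2006: 29 days, exemption £96,000 → (£140,000 − £96,000) × 2.1% × 29/365 = £73.4137
Total = £1,647.0329

£1,647.03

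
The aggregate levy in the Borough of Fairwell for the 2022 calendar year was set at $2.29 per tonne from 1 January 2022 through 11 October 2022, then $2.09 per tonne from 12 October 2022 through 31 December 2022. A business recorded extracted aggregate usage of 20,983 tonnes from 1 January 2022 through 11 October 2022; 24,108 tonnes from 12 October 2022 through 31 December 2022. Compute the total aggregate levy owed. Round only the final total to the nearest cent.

1 January – 11 October 2022: 20,983 tonnes at $2.29/tonne → $48051.07
12 October – 31 December 2022: 24,108 tonnes at $2.09/tonne → $50385.72

$98436.79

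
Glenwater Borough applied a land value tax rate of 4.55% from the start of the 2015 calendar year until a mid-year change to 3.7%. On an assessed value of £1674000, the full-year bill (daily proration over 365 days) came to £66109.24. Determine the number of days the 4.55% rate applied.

107 days

Let d = days at the first rate; then 365 − d days at the second rate.
£1674000 × [4.55%·d + 3.7%·(365−d)] / 365 = £66109.24
Solving gives d = 107, so the new rate took effect on 18 April 2015.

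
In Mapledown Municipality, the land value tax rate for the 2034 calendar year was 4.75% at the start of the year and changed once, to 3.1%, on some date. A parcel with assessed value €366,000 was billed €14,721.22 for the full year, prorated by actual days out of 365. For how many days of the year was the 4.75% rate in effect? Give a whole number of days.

204 days

Let d = days at the first rate; then 365 − d days at the second rate.
€366,000 × [4.75%·d + 3.1%·(365−d)] / 365 = €14,721.22
Solving gives d = 204, so the new rate took effect on 24 Jul 2034.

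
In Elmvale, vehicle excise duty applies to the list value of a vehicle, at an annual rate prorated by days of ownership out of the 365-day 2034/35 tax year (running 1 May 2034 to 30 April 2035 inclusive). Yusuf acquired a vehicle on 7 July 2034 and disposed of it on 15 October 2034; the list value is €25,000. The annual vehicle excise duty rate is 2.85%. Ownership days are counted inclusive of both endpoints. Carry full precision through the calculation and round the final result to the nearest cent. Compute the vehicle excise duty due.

Days held (7 July – 15 October 2034): 101 out of 365
Tax = €25,000 × 2.85% × 101/365 = €197.1575

€197.16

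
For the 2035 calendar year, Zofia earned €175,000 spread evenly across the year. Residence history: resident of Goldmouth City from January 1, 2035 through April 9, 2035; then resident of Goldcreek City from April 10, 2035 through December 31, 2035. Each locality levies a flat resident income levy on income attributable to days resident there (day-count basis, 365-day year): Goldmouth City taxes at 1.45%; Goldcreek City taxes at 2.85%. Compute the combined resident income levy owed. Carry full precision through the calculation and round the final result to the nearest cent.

€4,322.98

Goldmouth City, January 1 – April 9, 2035: 99 days → €175,000 × 1.45% × 99/365 = €688.2534
Goldcreek City, April 10 – December 31, 2035: 266 days → €175,000 × 2.85% × 266/365 = €3,634.7260
Total = €4,322.9795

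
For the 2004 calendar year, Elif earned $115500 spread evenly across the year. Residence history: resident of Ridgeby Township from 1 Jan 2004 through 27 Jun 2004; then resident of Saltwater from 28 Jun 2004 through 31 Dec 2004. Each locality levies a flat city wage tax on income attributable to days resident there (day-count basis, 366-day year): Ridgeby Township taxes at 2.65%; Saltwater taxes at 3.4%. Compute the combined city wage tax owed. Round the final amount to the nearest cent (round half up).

$3503.34

Ridgeby Township, 1 Jan – 27 Jun 2004: 179 days → $115500 × 2.65% × 179/366 = $1496.9242
Saltwater, 28 Jun – 31 Dec 2004: 187 days → $115500 × 3.4% × 187/366 = $2006.4180
Total = $3503.3422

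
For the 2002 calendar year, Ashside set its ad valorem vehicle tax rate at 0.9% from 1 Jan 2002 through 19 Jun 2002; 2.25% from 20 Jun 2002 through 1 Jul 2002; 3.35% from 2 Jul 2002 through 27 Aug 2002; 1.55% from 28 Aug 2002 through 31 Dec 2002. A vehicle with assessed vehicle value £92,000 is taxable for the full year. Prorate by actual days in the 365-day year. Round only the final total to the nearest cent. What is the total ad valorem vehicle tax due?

1 Jan – 19 Jun 2002: 170 days at 0.9% → £92,000 × 0.9% × 170/365 = £385.6438
20 Jun – 1 Jul 2002: 12 days at 2.25% → £92,000 × 2.25% × 12/365 = £68.0548
2 Jul – 27 Aug 2002: 57 days at 3.35% → £92,000 × 3.35% × 57/365 = £481.2986
28 Aug – 31 Dec 2002: 126 days at 1.55% → £92,000 × 1.55% × 126/365 = £492.2630
Total = £1,427.2603

£1,427.26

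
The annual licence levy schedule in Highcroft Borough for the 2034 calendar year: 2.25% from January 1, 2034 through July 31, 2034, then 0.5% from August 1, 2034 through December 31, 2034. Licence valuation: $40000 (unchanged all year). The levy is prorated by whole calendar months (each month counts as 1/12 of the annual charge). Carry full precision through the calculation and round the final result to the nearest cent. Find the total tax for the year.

January 1 – July 31, 2034: 7 months at 2.25% → $40000 × 2.25% × 7/12 = $525.0000
August 1 – December 31, 2034: 5 months at 0.5% → $40000 × 0.5% × 5/12 = $83.3333
Total = $608.3333

$608.33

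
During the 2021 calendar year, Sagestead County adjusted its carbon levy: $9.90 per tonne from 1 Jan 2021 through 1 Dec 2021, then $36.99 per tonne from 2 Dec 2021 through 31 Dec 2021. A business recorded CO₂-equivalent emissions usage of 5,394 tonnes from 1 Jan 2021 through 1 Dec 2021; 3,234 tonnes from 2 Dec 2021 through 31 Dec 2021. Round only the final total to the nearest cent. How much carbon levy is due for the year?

$173,026.26

1 Jan – 1 Dec 2021: 5,394 tonnes at $9.90/tonne → $53,400.60
2 Dec – 31 Dec 2021: 3,234 tonnes at $36.99/tonne → $119,625.66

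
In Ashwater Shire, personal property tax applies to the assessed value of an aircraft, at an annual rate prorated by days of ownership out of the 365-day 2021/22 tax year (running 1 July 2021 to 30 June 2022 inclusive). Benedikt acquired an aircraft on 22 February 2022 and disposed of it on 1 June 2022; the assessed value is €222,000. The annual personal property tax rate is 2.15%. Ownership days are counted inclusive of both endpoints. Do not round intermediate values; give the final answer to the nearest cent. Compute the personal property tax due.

Days held (22 February – 1 June 2022): 100 out of 365
Tax = €222,000 × 2.15% × 100/365 = €1,307.6712

€1,307.67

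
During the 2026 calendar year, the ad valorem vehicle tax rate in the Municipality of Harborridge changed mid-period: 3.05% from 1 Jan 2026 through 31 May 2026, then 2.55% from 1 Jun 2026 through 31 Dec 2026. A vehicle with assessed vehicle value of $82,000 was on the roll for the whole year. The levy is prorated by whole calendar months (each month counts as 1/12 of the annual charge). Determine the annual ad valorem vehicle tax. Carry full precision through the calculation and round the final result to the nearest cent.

$2,261.83

1 Jan – 31 May 2026: 5 months at 3.05% → $82,000 × 3.05% × 5/12 = $1,042.0833
1 Jun – 31 Dec 2026: 7 months at 2.55% → $82,000 × 2.55% × 7/12 = $1,219.7500
Total = $2,261.8333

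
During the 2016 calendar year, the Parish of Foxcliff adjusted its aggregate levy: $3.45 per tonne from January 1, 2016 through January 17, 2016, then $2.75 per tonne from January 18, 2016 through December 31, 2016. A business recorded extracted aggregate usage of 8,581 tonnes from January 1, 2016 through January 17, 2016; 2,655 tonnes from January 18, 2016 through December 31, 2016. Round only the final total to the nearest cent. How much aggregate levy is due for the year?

January 1 – January 17, 2016: 8,581 tonnes at $3.45/tonne → $29,604.45
January 18 – December 31, 2016: 2,655 tonnes at $2.75/tonne → $7,301.25

$36,905.70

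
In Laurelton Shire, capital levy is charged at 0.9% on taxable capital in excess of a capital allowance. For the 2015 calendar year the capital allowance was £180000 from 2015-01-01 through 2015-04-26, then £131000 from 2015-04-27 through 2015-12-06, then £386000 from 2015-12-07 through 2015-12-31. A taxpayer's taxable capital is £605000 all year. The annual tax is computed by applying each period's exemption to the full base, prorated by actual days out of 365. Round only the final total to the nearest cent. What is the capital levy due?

2015-01-01 to 2015-04-26: 116 days, exemption £180000 → (£605000 − £180000) × 0.9% × 116/365 = £1215.6164
2015-04-27 to 2015-12-06: 224 days, exemption £131000 → (£605000 − £131000) × 0.9% × 224/365 = £2618.0384
2015-12-07 to 2015-12-31: 25 days, exemption £386000 → (£605000 − £386000) × 0.9% × 25/365 = £135.0000
Total = £3968.6548

£3968.65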